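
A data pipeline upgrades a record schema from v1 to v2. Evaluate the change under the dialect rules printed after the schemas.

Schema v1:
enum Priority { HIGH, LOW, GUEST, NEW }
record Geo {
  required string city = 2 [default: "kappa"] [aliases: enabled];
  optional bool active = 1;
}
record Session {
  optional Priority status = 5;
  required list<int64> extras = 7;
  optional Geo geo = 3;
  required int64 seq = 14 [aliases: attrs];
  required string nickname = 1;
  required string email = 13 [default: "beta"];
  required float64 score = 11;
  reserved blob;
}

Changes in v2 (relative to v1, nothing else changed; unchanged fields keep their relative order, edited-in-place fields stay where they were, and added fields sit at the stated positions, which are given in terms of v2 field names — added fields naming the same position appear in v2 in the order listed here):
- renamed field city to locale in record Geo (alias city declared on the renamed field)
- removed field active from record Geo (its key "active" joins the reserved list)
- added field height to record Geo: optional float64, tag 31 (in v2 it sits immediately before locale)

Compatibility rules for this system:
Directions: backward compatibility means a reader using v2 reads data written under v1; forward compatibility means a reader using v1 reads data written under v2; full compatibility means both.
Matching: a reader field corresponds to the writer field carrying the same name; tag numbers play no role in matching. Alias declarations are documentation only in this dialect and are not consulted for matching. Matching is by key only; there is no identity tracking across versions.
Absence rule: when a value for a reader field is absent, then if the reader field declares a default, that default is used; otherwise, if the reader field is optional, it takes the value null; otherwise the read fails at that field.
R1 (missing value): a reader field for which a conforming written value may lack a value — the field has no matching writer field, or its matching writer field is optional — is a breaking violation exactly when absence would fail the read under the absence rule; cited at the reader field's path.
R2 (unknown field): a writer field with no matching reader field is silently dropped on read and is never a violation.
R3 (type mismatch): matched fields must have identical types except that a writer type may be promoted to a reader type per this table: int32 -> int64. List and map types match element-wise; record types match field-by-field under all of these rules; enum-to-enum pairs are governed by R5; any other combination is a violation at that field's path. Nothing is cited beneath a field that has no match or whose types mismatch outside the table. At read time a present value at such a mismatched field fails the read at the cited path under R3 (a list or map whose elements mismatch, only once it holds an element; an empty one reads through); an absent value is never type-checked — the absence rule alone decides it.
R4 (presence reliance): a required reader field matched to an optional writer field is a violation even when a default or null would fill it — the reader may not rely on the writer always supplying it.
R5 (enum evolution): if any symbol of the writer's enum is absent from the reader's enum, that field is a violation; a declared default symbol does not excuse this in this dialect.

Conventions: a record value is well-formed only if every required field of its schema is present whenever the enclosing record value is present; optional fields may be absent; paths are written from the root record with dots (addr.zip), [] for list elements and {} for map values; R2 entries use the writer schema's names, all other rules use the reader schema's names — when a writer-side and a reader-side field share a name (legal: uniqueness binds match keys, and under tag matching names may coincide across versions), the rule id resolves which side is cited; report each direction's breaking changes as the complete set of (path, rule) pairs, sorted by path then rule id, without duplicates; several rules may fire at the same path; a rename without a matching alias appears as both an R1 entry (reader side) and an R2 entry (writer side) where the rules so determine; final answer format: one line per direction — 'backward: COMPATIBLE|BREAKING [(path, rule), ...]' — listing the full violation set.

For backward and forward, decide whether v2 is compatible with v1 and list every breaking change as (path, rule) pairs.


backward: COMPATIBLE []; forward: COMPATIBLE []

the writer's type comes first in each Session pair
checking backward for Session: reader v2 against writer v1:
  status: Priority -> Priority, writer optional; from status
  extras: list<int64> -> list<int64>, writer required; from extras
  geo: Geo -> Geo, writer optional; from geo
  seq: int64 -> int64, writer required; from seq
  nickname: string -> string, writer required; from nickname
  email: string -> string, writer required; from email
  score: float64 -> float64, writer required; from score
  geo.height: no writer-side match
  geo.locale: no writer-side match
  writer geo.city: unknown to reader
  writer geo.active: unknown to reader
  nothing fires on Session: backward is COMPATIBLE
checking forward for Session: reader v1 against writer v2:
  status: Priority -> Priority, writer optional; from status
  extras: list<int64> -> list<int64>, writer required; from extras
  geo: Geo -> Geo, writer optional; from geo
  seq: int64 -> int64, writer required; from seq
  nickname: string -> string, writer required; from nickname
  email: string -> string, writer required; from email
  score: float64 -> float64, writer required; from score
  geo.city: no writer-side match
  geo.active: no writer-side match
  writer geo.height: unknown to reader
  writer geo.locale: unknown to reader
  nothing fires on Session: forward is COMPATIBLE


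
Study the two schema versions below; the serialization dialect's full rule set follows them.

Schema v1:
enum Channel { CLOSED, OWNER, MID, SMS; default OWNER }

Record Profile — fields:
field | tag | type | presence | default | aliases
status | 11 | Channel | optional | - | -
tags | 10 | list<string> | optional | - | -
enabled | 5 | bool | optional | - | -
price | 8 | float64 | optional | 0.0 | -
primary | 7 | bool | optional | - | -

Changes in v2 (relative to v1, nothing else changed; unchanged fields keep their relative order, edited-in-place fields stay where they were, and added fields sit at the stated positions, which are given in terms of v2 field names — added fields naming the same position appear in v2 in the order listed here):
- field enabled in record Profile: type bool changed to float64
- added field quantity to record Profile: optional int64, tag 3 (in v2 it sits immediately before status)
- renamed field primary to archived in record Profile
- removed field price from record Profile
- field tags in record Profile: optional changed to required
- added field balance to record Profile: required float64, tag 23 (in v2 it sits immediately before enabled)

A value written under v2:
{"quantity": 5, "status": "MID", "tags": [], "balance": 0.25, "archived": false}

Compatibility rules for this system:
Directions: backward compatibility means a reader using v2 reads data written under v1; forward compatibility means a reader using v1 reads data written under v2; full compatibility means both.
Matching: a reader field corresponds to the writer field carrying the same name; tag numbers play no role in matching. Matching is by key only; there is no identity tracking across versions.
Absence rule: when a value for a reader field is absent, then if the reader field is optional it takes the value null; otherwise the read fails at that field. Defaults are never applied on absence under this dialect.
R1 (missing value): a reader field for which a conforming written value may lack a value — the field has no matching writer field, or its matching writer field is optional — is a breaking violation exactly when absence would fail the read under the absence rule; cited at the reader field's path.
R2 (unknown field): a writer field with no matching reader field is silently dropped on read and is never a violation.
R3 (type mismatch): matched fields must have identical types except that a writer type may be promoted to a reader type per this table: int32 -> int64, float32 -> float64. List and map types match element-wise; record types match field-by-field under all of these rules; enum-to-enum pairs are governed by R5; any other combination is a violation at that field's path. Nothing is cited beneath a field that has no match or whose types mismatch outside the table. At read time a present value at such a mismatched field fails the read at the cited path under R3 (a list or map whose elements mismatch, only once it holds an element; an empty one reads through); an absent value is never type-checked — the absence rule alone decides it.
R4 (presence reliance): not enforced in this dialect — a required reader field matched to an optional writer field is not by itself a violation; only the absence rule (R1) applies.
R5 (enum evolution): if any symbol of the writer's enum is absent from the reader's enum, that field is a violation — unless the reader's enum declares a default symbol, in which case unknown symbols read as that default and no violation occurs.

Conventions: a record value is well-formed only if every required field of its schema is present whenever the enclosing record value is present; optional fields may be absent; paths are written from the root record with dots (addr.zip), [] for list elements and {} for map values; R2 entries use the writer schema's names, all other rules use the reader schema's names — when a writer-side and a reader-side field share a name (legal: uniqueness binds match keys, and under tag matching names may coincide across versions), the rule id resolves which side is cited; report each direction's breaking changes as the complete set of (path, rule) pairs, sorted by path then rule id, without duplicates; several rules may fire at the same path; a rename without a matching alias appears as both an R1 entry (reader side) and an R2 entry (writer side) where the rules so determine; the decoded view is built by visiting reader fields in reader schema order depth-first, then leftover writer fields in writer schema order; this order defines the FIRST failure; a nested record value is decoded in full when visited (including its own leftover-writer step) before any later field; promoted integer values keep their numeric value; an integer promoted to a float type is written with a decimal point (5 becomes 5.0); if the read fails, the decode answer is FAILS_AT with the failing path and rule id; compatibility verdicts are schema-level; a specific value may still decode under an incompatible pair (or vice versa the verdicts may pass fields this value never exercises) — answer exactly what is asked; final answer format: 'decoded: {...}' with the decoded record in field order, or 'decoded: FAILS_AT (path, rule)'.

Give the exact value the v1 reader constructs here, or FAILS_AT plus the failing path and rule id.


decoded: {"status": "MID", "tags": [], "enabled": null, "price": null, "primary": null}

arrows below run writer -> reader for Profile
decode walk for Profile under reader schema v1:
  status := "MID"
  tags := []
  enabled := null (absent, optional -> null)
  price := null (absent, optional -> null)
  primary := null (absent, optional -> null)
  writer quantity: unknown -> dropped
  writer balance: unknown -> dropped
  writer archived: unknown -> dropped
  => decoded: {"status": "MID", "tags": [], "enabled": null, "price": null, "primary": null}
checking off the Profile differences that do not matter here:
  field enabled in record Profile: type bool changed to float64 -> changes Profile's schema-level verdicts only — the decode of this value is the same
  added field balance to record Profile: required float64, tag 23 (in v2 it sits immediately before enabled) -> changes Profile's schema-level verdicts only — the decode of this value is the same
  removed field price from record Profile -> inert under this dialect — no rule fires on Profile and the result does not move
  field tags in record Profile: optional changed to required -> changes Profile's schema-level verdicts only — the decode of this value is the same
  added field quantity to record Profile: optional int64, tag 3 (in v2 it sits immediately before status) -> inert under this dialect — no rule fires on Profile and the result does not move


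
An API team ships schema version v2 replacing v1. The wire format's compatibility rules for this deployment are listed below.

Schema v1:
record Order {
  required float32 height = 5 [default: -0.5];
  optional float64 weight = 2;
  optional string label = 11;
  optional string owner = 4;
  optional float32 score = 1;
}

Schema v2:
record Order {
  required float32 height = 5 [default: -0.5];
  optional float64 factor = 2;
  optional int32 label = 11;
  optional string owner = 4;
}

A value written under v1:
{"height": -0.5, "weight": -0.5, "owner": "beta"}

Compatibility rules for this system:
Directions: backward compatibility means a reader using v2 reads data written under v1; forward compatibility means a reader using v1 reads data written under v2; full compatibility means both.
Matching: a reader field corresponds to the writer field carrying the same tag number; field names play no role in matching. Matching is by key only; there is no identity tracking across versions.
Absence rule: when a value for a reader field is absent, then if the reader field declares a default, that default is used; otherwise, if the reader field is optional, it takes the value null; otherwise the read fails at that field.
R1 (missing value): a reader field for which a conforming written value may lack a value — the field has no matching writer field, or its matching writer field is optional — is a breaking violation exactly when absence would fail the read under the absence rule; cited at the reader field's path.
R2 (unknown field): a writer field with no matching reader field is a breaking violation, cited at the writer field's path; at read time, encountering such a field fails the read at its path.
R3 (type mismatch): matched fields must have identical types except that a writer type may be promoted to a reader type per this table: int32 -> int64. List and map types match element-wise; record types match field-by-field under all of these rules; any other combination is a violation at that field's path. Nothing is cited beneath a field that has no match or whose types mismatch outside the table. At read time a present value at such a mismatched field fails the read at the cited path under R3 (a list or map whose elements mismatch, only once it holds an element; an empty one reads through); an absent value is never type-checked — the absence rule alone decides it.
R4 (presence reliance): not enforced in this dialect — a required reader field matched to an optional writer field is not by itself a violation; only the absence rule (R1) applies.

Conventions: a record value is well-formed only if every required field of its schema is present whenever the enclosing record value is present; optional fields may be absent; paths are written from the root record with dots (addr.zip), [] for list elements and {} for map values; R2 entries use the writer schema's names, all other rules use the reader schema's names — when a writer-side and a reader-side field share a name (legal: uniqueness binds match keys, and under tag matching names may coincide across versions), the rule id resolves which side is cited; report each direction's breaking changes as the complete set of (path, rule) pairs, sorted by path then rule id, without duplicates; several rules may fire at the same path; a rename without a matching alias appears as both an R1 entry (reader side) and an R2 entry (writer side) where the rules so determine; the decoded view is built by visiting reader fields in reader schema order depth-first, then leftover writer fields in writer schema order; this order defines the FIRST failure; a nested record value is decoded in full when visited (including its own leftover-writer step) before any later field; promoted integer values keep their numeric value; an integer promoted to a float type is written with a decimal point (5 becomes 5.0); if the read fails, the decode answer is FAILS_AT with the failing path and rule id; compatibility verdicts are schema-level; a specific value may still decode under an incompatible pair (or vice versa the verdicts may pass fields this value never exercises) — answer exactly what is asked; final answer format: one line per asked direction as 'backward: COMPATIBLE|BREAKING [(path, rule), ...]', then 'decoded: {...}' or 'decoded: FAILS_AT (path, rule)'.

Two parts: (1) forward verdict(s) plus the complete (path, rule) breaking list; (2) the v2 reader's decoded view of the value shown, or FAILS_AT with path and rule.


forward: BREAKING [(label, R3)]; decoded: {"height": -0.5, "factor": -0.5, "label": null, "owner": "beta"}

the writer's type comes first in each Order pair
forward analysis of Order with v1 as reader and v2 as writer:
  height: float32 -> float32, writer required; from height
  weight: float64 -> float64, writer optional; from factor
  label: int32 -> string, writer optional; from label
  owner: string -> string, writer optional; from owner
  no writer field matches reader score
  breaking: (label, R3)
  => 1 violation(s): forward is BREAKING for Order
decoding the Order value with the v2 reader:
  height := -0.5
  factor := -0.5 (from writer weight)
  label := null (not supplied -> null)
  owner := "beta"
  => decoded: {"height": -0.5, "factor": -0.5, "label": null, "owner": "beta"}


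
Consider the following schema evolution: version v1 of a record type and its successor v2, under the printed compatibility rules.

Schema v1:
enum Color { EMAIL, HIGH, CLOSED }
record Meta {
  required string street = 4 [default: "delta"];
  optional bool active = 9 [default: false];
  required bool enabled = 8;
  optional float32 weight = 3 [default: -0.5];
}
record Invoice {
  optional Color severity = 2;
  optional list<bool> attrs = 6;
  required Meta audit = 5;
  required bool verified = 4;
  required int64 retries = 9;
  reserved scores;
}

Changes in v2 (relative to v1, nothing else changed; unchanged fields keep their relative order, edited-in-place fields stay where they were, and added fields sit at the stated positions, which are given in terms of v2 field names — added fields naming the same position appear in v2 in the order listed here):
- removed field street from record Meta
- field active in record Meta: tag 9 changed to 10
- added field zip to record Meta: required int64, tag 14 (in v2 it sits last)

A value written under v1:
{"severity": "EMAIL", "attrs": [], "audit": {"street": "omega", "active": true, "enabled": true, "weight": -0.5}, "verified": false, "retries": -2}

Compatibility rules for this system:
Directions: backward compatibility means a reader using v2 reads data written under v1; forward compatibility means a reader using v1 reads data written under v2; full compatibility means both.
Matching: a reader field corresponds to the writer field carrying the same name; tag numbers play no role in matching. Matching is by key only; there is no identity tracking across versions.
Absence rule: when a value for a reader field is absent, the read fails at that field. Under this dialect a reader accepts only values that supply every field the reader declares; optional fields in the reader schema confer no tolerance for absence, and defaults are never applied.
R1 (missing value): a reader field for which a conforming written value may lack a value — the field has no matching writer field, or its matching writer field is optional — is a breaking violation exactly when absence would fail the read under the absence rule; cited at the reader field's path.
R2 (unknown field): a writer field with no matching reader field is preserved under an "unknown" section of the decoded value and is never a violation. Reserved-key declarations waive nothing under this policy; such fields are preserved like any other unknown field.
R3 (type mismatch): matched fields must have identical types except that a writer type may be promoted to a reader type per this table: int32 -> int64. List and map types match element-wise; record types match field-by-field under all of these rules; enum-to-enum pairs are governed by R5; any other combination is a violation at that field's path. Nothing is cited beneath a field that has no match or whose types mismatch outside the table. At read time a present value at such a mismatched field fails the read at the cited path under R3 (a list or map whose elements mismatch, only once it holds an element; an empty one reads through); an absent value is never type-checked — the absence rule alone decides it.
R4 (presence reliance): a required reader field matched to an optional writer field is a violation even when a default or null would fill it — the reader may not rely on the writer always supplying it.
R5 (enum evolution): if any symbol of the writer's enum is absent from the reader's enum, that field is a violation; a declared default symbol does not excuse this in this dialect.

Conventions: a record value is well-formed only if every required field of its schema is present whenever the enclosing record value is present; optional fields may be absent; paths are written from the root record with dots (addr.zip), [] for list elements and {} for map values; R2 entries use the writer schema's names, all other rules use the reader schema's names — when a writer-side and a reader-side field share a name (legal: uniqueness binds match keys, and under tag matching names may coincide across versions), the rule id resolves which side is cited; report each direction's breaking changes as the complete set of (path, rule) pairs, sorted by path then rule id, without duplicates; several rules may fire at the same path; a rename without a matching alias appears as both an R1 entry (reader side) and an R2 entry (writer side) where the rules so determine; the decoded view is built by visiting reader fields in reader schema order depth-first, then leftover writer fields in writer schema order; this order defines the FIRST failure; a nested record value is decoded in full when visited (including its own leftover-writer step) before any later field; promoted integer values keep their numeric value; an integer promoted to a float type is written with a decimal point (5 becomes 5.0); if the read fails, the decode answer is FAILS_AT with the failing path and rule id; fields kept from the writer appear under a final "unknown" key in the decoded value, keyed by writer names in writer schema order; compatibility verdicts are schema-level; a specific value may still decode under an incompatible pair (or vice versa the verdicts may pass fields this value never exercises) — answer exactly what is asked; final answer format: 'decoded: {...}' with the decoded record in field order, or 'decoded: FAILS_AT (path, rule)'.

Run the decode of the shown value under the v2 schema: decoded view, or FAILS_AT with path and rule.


decoded: FAILS_AT (audit.zip, R1)

arrows below run writer -> reader for Invoice
decode walk for Invoice under reader schema v2:
  severity := "EMAIL"
  attrs := []
  audit.active := true
  audit.enabled := true
  audit.weight := -0.5
  read fails at audit.zip under R1 (no fill)
  => FAILS_AT (audit.zip, R1)
diffs on Invoice not affecting the asked answer:
  removed field street from record Meta -> matters for Invoice compatibility verdicts, not for this value's decode
  field active in record Meta: tag 9 changed to 10 -> inert under this dialect — no rule fires on Invoice and the result does not move


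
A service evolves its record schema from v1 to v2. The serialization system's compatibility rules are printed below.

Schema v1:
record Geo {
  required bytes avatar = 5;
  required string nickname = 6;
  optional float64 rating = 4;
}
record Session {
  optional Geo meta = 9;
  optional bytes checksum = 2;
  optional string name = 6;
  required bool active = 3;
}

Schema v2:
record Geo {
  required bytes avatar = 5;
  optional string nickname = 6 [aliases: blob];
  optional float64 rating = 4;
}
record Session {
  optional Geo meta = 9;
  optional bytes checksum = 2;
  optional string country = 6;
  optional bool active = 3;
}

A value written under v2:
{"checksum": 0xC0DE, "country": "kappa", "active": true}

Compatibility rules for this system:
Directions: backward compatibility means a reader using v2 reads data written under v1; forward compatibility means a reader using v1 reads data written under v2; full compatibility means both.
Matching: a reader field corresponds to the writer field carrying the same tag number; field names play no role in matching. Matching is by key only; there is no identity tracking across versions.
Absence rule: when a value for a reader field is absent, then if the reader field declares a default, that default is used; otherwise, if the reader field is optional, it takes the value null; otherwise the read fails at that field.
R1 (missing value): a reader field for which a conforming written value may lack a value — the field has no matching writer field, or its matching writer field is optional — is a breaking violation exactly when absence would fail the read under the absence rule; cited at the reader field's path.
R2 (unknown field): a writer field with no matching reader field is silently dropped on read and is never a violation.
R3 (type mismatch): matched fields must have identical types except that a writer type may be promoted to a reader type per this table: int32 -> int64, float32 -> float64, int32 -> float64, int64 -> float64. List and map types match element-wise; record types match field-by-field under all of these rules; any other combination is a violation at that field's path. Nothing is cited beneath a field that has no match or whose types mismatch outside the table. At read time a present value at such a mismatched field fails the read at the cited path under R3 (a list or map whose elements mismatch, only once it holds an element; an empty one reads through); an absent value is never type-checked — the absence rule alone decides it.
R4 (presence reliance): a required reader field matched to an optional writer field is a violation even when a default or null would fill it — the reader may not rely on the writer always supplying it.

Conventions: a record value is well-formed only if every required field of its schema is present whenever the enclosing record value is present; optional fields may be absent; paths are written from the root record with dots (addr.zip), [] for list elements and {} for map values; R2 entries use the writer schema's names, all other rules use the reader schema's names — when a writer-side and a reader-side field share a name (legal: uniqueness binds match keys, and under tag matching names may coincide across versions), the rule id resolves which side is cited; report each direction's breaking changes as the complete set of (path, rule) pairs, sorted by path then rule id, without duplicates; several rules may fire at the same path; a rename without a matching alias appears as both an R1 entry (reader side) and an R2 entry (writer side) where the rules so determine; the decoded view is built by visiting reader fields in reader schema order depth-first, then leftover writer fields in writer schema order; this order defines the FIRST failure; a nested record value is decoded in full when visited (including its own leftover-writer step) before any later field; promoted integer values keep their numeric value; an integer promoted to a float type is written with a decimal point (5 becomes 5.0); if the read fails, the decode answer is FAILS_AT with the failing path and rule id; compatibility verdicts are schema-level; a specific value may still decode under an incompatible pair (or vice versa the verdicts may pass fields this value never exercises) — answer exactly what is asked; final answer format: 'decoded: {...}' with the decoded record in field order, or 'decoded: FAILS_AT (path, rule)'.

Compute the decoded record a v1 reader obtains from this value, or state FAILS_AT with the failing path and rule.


decoded: {"meta": null, "checksum": 0xC0DE, "name": "kappa", "active": true}

the writer's type comes first in each Session pair
decode walk for Session under reader schema v1:
  meta := null (missing; optional => null)
  checksum := 0xC0DE
  name := "kappa" (from writer country)
  active := true
  => decoded: {"meta": null, "checksum": 0xC0DE, "name": "kappa", "active": true}
checking off the Session differences that do not matter here:
  field nickname in record Geo: required changed to optional -> changes Session's schema-level verdicts only — the decode of this value is the same
  renamed field name to country in record Session -> no rule fires on it and the decoded Session view is identical with or without it
  field active in record Session: required changed to optional -> changes Session's schema-level verdicts only — the decode of this value is the same


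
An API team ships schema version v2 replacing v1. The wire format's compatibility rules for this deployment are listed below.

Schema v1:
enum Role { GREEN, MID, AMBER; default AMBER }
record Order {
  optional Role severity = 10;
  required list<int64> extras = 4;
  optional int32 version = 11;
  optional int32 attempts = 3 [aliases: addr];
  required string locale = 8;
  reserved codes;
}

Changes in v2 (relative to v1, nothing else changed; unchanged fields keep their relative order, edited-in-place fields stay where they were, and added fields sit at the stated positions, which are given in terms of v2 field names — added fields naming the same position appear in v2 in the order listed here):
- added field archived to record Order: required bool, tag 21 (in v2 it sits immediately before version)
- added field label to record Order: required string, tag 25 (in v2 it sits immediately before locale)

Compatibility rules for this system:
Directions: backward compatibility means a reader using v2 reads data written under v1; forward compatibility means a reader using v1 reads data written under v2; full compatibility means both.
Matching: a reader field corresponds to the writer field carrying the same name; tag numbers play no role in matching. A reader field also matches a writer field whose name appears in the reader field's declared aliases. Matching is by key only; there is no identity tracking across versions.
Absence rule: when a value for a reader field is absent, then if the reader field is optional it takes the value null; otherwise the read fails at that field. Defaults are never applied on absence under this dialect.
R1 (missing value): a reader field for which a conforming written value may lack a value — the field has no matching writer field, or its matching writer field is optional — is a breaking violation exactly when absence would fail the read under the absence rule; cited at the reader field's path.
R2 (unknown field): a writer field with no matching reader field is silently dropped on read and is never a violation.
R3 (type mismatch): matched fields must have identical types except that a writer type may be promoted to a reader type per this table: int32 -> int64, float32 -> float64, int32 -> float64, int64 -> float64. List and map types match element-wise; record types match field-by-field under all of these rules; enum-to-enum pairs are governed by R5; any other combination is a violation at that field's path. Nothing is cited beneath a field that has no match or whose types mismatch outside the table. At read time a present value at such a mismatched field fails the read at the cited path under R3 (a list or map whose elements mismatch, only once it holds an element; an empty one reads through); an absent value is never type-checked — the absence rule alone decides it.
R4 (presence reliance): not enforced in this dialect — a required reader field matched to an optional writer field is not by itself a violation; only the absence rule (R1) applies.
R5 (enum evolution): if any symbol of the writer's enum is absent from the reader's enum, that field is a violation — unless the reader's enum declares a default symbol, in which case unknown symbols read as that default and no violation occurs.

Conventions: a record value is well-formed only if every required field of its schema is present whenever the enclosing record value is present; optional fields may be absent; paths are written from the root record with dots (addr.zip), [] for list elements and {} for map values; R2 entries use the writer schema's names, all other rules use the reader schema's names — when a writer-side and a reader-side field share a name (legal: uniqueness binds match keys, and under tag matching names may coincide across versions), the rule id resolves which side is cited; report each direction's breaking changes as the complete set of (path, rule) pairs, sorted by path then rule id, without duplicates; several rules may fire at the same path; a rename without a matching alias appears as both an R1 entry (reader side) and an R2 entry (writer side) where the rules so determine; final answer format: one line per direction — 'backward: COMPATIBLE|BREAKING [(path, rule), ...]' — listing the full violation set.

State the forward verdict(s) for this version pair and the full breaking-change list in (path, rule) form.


forward: COMPATIBLE []

the writer's type comes first in each Order pair
checking forward for Order: reader v1 against writer v2:
  Role -> Role, writer optional: severity aligns to severity
  list<int64> -> list<int64>, writer required: extras aligns to extras
  int32 -> int32, writer optional: version aligns to version
  int32 -> int32, writer optional: attempts aligns to attempts
  string -> string, writer required: locale aligns to locale
  archived (writer side), unknown to reader
  label (writer side), unknown to reader
  => no violations; forward on Order: COMPATIBLE
checking off the Order differences that do not matter here:
  added field label to record Order: required string, tag 25 (in v2 it sits immediately before locale) -> matters only for Order's backward compatibility — outside the asked direction
  added field archived to record Order: required bool, tag 21 (in v2 it sits immediately before version) -> matters only for Order's backward compatibility — outside the asked direction


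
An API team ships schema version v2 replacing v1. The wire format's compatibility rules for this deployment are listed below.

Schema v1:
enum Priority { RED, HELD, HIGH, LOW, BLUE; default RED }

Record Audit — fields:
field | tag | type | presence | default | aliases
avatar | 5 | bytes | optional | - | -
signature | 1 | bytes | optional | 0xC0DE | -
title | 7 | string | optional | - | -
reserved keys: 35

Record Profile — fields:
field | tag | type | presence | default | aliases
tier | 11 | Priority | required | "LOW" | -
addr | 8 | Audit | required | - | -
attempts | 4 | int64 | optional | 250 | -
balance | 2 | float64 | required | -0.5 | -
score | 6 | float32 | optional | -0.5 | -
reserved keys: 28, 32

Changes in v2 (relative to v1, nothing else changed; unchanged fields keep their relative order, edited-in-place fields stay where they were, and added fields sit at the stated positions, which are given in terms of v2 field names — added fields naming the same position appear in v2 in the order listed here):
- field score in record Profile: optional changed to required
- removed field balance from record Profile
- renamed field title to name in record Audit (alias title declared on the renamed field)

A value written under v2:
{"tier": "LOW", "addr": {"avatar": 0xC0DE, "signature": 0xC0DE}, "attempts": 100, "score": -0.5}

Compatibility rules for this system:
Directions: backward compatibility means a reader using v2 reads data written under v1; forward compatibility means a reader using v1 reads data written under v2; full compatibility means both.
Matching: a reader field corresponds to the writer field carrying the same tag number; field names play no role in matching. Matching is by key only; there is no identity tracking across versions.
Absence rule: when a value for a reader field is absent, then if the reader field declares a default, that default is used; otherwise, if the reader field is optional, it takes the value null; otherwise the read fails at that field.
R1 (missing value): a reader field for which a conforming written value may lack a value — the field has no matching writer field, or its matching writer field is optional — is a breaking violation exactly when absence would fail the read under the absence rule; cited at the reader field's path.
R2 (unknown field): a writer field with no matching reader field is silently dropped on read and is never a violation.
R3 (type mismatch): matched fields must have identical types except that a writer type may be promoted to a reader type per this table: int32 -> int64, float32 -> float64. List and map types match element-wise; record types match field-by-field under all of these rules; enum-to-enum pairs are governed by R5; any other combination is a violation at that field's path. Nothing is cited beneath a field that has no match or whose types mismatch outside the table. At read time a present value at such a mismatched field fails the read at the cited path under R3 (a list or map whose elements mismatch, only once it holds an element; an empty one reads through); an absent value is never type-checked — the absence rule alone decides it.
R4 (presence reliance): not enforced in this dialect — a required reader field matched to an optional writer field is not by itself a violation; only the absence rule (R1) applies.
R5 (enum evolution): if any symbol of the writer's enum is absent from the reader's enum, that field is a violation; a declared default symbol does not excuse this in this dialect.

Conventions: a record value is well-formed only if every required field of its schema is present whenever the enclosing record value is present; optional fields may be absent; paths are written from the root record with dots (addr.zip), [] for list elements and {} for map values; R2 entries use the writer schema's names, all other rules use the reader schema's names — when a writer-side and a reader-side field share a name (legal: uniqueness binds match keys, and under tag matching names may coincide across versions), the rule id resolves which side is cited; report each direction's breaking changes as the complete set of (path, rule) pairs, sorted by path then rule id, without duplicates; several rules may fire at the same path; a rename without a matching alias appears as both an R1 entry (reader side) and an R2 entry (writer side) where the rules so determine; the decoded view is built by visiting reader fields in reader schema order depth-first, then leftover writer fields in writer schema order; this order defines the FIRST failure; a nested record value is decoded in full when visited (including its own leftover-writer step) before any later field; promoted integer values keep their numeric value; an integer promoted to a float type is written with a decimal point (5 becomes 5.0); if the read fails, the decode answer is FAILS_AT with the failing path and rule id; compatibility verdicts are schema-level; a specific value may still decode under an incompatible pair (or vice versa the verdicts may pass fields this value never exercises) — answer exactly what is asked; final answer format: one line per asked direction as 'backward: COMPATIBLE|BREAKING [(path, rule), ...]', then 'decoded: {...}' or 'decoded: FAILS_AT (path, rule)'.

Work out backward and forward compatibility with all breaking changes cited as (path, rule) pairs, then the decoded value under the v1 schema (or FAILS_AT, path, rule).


backward: COMPATIBLE []; forward: COMPATIBLE []; decoded: {"tier": "LOW", "addr": {"avatar": 0xC0DE, "signature": 0xC0DE, "title": null}, "attempts": 100, "balance": -0.5, "score": -0.5}

the writer's type comes first in each Profile pair
backward on Profile — v2 reading data written by v1:
  tier <- tier (Priority -> Priority, writer required)
  addr <- addr (Audit -> Audit, writer required)
  attempts <- attempts (int64 -> int64, writer optional)
  score <- score (float32 -> float32, writer optional)
  writer field balance has no reader counterpart
  addr.avatar <- addr.avatar (bytes -> bytes, writer optional)
  addr.signature <- addr.signature (bytes -> bytes, writer optional)
  addr.name <- addr.title (string -> string, writer optional)
  nothing fires on Profile: backward is COMPATIBLE
forward on Profile — v1 reading data written by v2:
  tier <- tier (Priority -> Priority, writer required)
  addr <- addr (Audit -> Audit, writer required)
  attempts <- attempts (int64 -> int64, writer optional)
  no writer field matches reader balance
  score <- score (float32 -> float32, writer required)
  addr.avatar <- addr.avatar (bytes -> bytes, writer optional)
  addr.signature <- addr.signature (bytes -> bytes, writer optional)
  addr.title <- addr.name (string -> string, writer optional)
  nothing fires on Profile: forward is COMPATIBLE
decoding the Profile value with the v1 reader:
  tier := "LOW"
  addr.avatar := 0xC0DE
  addr.signature := 0xC0DE
  addr.title := null (absent, optional -> null)
  attempts := 100
  balance := -0.5 (absent -> default)
  score := -0.5
  => decoded: {"tier": "LOW", "addr": {"avatar": 0xC0DE, "signature": 0xC0DE, "title": null}, "attempts": 100, "balance": -0.5, "score": -0.5}
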